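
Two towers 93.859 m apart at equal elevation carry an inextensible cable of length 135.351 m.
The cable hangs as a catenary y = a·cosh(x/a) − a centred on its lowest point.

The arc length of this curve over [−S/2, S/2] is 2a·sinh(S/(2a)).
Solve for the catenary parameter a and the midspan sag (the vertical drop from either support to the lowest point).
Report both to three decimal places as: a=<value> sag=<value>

seed: a₀ = √(S³/(24(L−S))) = √(93.859³/(24·41.492)) = 28.815495
iter 1: u=1.628620  f(a)=+5.863e+00  f'(a)=-3.720e+00  a ← 28.815495 − (+5.863e+00/-3.720e+00) = 30.391773
iter 2: u=1.544151  f(a)=+5.155e-01  f'(a)=-3.092e+00  a ← 30.391773 − (+5.155e-01/-3.092e+00) = 30.558493
iter 3: u=1.535727  f(a)=+4.833e-03  f'(a)=-3.034e+00  a ← 30.558493 − (+4.833e-03/-3.034e+00) = 30.560086
iter 4: u=1.535647  f(a)=+4.336e-07  f'(a)=-3.034e+00  a ← 30.560086 − (+4.336e-07/-3.034e+00) = 30.560086
iter 5: u=1.535647  f(a)=+2.842e-14  f'(a)=-3.034e+00  a ← 30.560086 − (+2.842e-14/-3.034e+00) = 30.560086
converged: |Δa| < 1e-12 after 5 iterations
sag = a·(cosh(S/(2a)) − 1) = 30.560086·(cosh(1.535647) − 1) = 43.695501
T_max/T_min = cosh(S/(2a)) = 2.429823

a=30.560 sag=43.696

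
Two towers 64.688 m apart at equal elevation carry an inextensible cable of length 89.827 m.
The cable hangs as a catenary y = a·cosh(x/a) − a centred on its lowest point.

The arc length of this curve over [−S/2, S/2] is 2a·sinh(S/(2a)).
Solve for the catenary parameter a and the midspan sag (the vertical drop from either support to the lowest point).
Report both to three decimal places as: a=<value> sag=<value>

a=22.320 sag=27.834

seed: a₀ = √(S³/(24(L−S))) = √(64.688³/(24·25.139)) = 21.181464
iter 1: u=1.526996  f(a)=+3.099e+00  f'(a)=-2.975e+00  a ← 21.181464 − (+3.099e+00/-2.975e+00) = 22.223025
iter 2: u=1.455427  f(a)=+2.432e-01  f'(a)=-2.525e+00  a ← 22.223025 − (+2.432e-01/-2.525e+00) = 22.319360
iter 3: u=1.449145  f(a)=+1.781e-03  f'(a)=-2.488e+00  a ← 22.319360 − (+1.781e-03/-2.488e+00) = 22.320076
iter 4: u=1.449099  f(a)=+9.698e-08  f'(a)=-2.488e+00  a ← 22.320076 − (+9.698e-08/-2.488e+00) = 22.320076
iter 5: u=1.449099  f(a)=+0.000e+00  f'(a)=-2.488e+00  a ← 22.320076 − (+0.000e+00/-2.488e+00) = 22.320076
converged: |Δa| < 1e-12 after 5 iterations
sag = a·(cosh(S/(2a)) − 1) = 22.320076·(cosh(1.449099) − 1) = 27.833770
T_max/T_min = cosh(S/(2a)) = 2.247028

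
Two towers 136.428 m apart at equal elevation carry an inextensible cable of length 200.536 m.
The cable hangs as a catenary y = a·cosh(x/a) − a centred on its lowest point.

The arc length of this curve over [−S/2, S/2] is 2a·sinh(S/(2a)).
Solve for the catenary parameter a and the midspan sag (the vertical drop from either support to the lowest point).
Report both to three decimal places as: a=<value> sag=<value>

seed: a₀ = √(S³/(24(L−S))) = √(136.428³/(24·64.108)) = 40.625015
iter 1: u=1.679113  f(a)=+9.668e+00  f'(a)=-4.140e+00  a ← 40.625015 − (+9.668e+00/-4.140e+00) = 42.960185
iter 2: u=1.587842  f(a)=+8.963e-01  f'(a)=-3.405e+00  a ← 42.960185 − (+8.963e-01/-3.405e+00) = 43.223393
iter 3: u=1.578173  f(a)=+9.441e-03  f'(a)=-3.334e+00  a ← 43.223393 − (+9.441e-03/-3.334e+00) = 43.226224
iter 4: u=1.578070  f(a)=+1.072e-06  f'(a)=-3.333e+00  a ← 43.226224 − (+1.072e-06/-3.333e+00) = 43.226225
iter 5: u=1.578070  f(a)=+5.684e-14  f'(a)=-3.333e+00  a ← 43.226225 − (+5.684e-14/-3.333e+00) = 43.226225
converged: |Δa| < 1e-12 after 5 iterations
sag = a·(cosh(S/(2a)) − 1) = 43.226225·(cosh(1.578070) − 1) = 65.962503
T_max/T_min = cosh(S/(2a)) = 2.525983

a=43.226 sag=65.963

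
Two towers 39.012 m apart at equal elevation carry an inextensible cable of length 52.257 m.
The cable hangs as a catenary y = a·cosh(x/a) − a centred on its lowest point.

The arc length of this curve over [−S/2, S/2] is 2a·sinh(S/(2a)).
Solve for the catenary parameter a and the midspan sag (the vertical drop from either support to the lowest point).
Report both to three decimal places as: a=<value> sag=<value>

seed: a₀ = √(S³/(24(L−S))) = √(39.012³/(24·13.245)) = 13.666765
iter 1: u=1.427258  f(a)=+1.416e+00  f'(a)=-2.363e+00  a ← 13.666765 − (+1.416e+00/-2.363e+00) = 14.266169
iter 2: u=1.367291  f(a)=+9.851e-02  f'(a)=-2.045e+00  a ← 14.266169 − (+9.851e-02/-2.045e+00) = 14.314347
iter 3: u=1.362689  f(a)=+5.553e-04  f'(a)=-2.022e+00  a ← 14.314347 − (+5.553e-04/-2.022e+00) = 14.314622
iter 4: u=1.362663  f(a)=+1.786e-08  f'(a)=-2.022e+00  a ← 14.314622 − (+1.786e-08/-2.022e+00) = 14.314622
iter 5: u=1.362663  f(a)=+1.421e-14  f'(a)=-2.022e+00  a ← 14.314622 − (+1.421e-14/-2.022e+00) = 14.314622
converged: |Δa| < 1e-12 after 5 iterations
sag = a·(cosh(S/(2a)) − 1) = 14.314622·(cosh(1.362663) − 1) = 15.478111
T_max/T_min = cosh(S/(2a)) = 2.081280

a=14.315 sag=15.478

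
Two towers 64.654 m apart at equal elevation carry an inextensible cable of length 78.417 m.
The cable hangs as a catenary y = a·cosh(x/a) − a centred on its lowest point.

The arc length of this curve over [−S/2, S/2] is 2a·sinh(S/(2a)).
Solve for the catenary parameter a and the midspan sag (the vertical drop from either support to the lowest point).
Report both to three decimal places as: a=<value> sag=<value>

seed: a₀ = √(S³/(24(L−S))) = √(64.654³/(24·13.763)) = 28.604274
iter 1: u=1.130146  f(a)=+9.061e-01  f'(a)=-1.091e+00  a ← 28.604274 − (+9.061e-01/-1.091e+00) = 29.434862
iter 2: u=1.098256  f(a)=+4.097e-02  f'(a)=-9.943e-01  a ← 29.434862 − (+4.097e-02/-9.943e-01) = 29.476062
iter 3: u=1.096720  f(a)=+9.251e-05  f'(a)=-9.898e-01  a ← 29.476062 − (+9.251e-05/-9.898e-01) = 29.476156
iter 4: u=1.096717  f(a)=+4.741e-10  f'(a)=-9.898e-01  a ← 29.476156 − (+4.741e-10/-9.898e-01) = 29.476156
iter 5: u=1.096717  f(a)=-1.421e-14  f'(a)=-9.898e-01  a ← 29.476156 − (-1.421e-14/-9.898e-01) = 29.476156
converged: |Δa| < 1e-12 after 5 iterations
sag = a·(cosh(S/(2a)) − 1) = 29.476156·(cosh(1.096717) − 1) = 19.576369
T_max/T_min = cosh(S/(2a)) = 1.664143

a=29.476 sag=19.576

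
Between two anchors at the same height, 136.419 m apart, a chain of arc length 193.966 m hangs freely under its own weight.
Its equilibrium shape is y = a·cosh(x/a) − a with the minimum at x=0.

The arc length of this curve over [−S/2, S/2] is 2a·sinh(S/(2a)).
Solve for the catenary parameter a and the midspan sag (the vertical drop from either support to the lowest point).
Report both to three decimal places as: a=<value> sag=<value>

seed: a₀ = √(S³/(24(L−S))) = √(136.419³/(24·57.547)) = 42.874131
iter 1: u=1.590924  f(a)=+7.737e+00  f'(a)=-3.428e+00  a ← 42.874131 − (+7.737e+00/-3.428e+00) = 45.131043
iter 2: u=1.511365  f(a)=+6.529e-01  f'(a)=-2.872e+00  a ← 45.131043 − (+6.529e-01/-2.872e+00) = 45.358389
iter 3: u=1.503790  f(a)=+5.597e-03  f'(a)=-2.823e+00  a ← 45.358389 − (+5.597e-03/-2.823e+00) = 45.360372
iter 4: u=1.503724  f(a)=+4.190e-07  f'(a)=-2.823e+00  a ← 45.360372 − (+4.190e-07/-2.823e+00) = 45.360372
iter 5: u=1.503724  f(a)=+2.842e-14  f'(a)=-2.823e+00  a ← 45.360372 − (+2.842e-14/-2.823e+00) = 45.360372
converged: |Δa| < 1e-12 after 5 iterations
sag = a·(cosh(S/(2a)) − 1) = 45.360372·(cosh(1.503724) − 1) = 61.706269
T_max/T_min = cosh(S/(2a)) = 2.360356

a=45.360 sag=61.706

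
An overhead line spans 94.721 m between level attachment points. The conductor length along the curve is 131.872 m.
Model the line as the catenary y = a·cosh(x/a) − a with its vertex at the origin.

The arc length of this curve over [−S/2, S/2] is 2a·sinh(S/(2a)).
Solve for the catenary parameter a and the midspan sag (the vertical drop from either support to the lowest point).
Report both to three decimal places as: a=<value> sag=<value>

seed: a₀ = √(S³/(24(L−S))) = √(94.721³/(24·37.151)) = 30.872979
iter 1: u=1.534044  f(a)=+4.624e+00  f'(a)=-3.023e+00  a ← 30.872979 − (+4.624e+00/-3.023e+00) = 32.402841
iter 2: u=1.461616  f(a)=+3.660e-01  f'(a)=-2.562e+00  a ← 32.402841 − (+3.660e-01/-2.562e+00) = 32.545703
iter 3: u=1.455200  f(a)=+2.727e-03  f'(a)=-2.524e+00  a ← 32.545703 − (+2.727e-03/-2.524e+00) = 32.546783
iter 4: u=1.455151  f(a)=+1.539e-07  f'(a)=-2.523e+00  a ← 32.546783 − (+1.539e-07/-2.523e+00) = 32.546783
iter 5: u=1.455151  f(a)=-2.842e-14  f'(a)=-2.523e+00  a ← 32.546783 − (-2.842e-14/-2.523e+00) = 32.546783
converged: |Δa| < 1e-12 after 5 iterations
sag = a·(cosh(S/(2a)) − 1) = 32.546783·(cosh(1.455151) − 1) = 40.984497
T_max/T_min = cosh(S/(2a)) = 2.259249

a=32.547 sag=40.984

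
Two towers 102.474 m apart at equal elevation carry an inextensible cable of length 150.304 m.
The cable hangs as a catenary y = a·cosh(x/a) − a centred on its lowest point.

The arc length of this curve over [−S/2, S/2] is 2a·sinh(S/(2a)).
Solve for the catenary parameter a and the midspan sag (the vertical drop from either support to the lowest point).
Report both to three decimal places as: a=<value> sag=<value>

seed: a₀ = √(S³/(24(L−S))) = √(102.474³/(24·47.830)) = 30.617147
iter 1: u=1.673474  f(a)=+7.162e+00  f'(a)=-4.092e+00  a ← 30.617147 − (+7.162e+00/-4.092e+00) = 32.367527
iter 2: u=1.582975  f(a)=+6.601e-01  f'(a)=-3.369e+00  a ← 32.367527 − (+6.601e-01/-3.369e+00) = 32.563443
iter 3: u=1.573452  f(a)=+6.864e-03  f'(a)=-3.299e+00  a ← 32.563443 − (+6.864e-03/-3.299e+00) = 32.565523
iter 4: u=1.573351  f(a)=+7.594e-07  f'(a)=-3.299e+00  a ← 32.565523 − (+7.594e-07/-3.299e+00) = 32.565524
iter 5: u=1.573351  f(a)=+2.842e-14  f'(a)=-3.299e+00  a ← 32.565524 − (+2.842e-14/-3.299e+00) = 32.565524
converged: |Δa| < 1e-12 after 5 iterations
sag = a·(cosh(S/(2a)) − 1) = 32.565524·(cosh(1.573351) − 1) = 49.338911
T_max/T_min = cosh(S/(2a)) = 2.515066

a=32.566 sag=49.339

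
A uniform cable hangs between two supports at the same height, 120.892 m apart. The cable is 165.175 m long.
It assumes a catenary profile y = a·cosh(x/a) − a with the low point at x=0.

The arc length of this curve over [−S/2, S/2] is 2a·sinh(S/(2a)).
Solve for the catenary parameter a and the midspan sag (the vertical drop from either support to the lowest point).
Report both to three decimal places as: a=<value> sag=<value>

seed: a₀ = √(S³/(24(L−S))) = √(120.892³/(24·44.283)) = 40.772957
iter 1: u=1.482502  f(a)=+5.129e+00  f'(a)=-2.689e+00  a ← 40.772957 − (+5.129e+00/-2.689e+00) = 42.680580
iter 2: u=1.416241  f(a)=+3.819e-01  f'(a)=-2.302e+00  a ← 42.680580 − (+3.819e-01/-2.302e+00) = 42.846497
iter 3: u=1.410757  f(a)=+2.494e-03  f'(a)=-2.272e+00  a ← 42.846497 − (+2.494e-03/-2.272e+00) = 42.847594
iter 4: u=1.410721  f(a)=+1.079e-07  f'(a)=-2.272e+00  a ← 42.847594 − (+1.079e-07/-2.272e+00) = 42.847595
iter 5: u=1.410721  f(a)=+0.000e+00  f'(a)=-2.272e+00  a ← 42.847595 − (+0.000e+00/-2.272e+00) = 42.847595
converged: |Δa| < 1e-12 after 5 iterations
sag = a·(cosh(S/(2a)) − 1) = 42.847595·(cosh(1.410721) − 1) = 50.193319
T_max/T_min = cosh(S/(2a)) = 2.171438

a=42.848 sag=50.193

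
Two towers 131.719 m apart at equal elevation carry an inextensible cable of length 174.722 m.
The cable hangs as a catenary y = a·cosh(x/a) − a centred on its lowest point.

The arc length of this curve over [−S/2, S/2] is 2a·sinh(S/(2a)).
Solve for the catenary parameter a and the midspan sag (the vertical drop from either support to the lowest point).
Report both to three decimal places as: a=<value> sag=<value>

a=49.207 sag=51.059

seed: a₀ = √(S³/(24(L−S))) = √(131.719³/(24·43.003)) = 47.056285
iter 1: u=1.399590  f(a)=+4.414e+00  f'(a)=-2.212e+00  a ← 47.056285 − (+4.414e+00/-2.212e+00) = 49.051877
iter 2: u=1.342650  f(a)=+2.963e-01  f'(a)=-1.924e+00  a ← 49.051877 − (+2.963e-01/-1.924e+00) = 49.205889
iter 3: u=1.338448  f(a)=+1.548e-03  f'(a)=-1.904e+00  a ← 49.205889 − (+1.548e-03/-1.904e+00) = 49.206702
iter 4: u=1.338425  f(a)=+4.272e-08  f'(a)=-1.904e+00  a ← 49.206702 − (+4.272e-08/-1.904e+00) = 49.206702
iter 5: u=1.338425  f(a)=-2.842e-14  f'(a)=-1.904e+00  a ← 49.206702 − (-2.842e-14/-1.904e+00) = 49.206702
converged: |Δa| < 1e-12 after 5 iterations
sag = a·(cosh(S/(2a)) − 1) = 49.206702·(cosh(1.338425) − 1) = 51.059164
T_max/T_min = cosh(S/(2a)) = 2.037647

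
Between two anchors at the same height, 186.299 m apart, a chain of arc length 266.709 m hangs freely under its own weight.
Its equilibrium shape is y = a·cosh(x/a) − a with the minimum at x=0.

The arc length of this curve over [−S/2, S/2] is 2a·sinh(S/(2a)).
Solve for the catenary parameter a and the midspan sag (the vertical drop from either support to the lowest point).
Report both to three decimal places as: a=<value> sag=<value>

a=61.312 sag=85.462

seed: a₀ = √(S³/(24(L−S))) = √(186.299³/(24·80.410)) = 57.883547
iter 1: u=1.609257  f(a)=+1.108e+01  f'(a)=-3.568e+00  a ← 57.883547 − (+1.108e+01/-3.568e+00) = 60.988523
iter 2: u=1.527328  f(a)=+9.538e-01  f'(a)=-2.978e+00  a ← 60.988523 − (+9.538e-01/-2.978e+00) = 61.308850
iter 3: u=1.519348  f(a)=+8.542e-03  f'(a)=-2.924e+00  a ← 61.308850 − (+8.542e-03/-2.924e+00) = 61.311771
iter 4: u=1.519276  f(a)=+6.988e-07  f'(a)=-2.924e+00  a ← 61.311771 − (+6.988e-07/-2.924e+00) = 61.311772
iter 5: u=1.519276  f(a)=+0.000e+00  f'(a)=-2.924e+00  a ← 61.311772 − (+0.000e+00/-2.924e+00) = 61.311772
converged: |Δa| < 1e-12 after 5 iterations
sag = a·(cosh(S/(2a)) − 1) = 61.311772·(cosh(1.519276) − 1) = 85.462054
T_max/T_min = cosh(S/(2a)) = 2.393893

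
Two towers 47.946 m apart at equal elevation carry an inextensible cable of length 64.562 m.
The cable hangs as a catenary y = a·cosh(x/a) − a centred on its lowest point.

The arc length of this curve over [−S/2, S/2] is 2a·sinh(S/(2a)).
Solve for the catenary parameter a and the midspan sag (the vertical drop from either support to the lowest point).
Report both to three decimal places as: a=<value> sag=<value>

seed: a₀ = √(S³/(24(L−S))) = √(47.946³/(24·16.616)) = 16.624926
iter 1: u=1.441991  f(a)=+1.816e+00  f'(a)=-2.447e+00  a ← 16.624926 − (+1.816e+00/-2.447e+00) = 17.366983
iter 2: u=1.380378  f(a)=+1.286e-01  f'(a)=-2.111e+00  a ← 17.366983 − (+1.286e-01/-2.111e+00) = 17.427913
iter 3: u=1.375552  f(a)=+7.546e-04  f'(a)=-2.086e+00  a ← 17.427913 − (+7.546e-04/-2.086e+00) = 17.428275
iter 4: u=1.375523  f(a)=+2.630e-08  f'(a)=-2.086e+00  a ← 17.428275 − (+2.630e-08/-2.086e+00) = 17.428275
iter 5: u=1.375523  f(a)=+0.000e+00  f'(a)=-2.086e+00  a ← 17.428275 − (+0.000e+00/-2.086e+00) = 17.428275
converged: |Δa| < 1e-12 after 5 iterations
sag = a·(cosh(S/(2a)) − 1) = 17.428275·(cosh(1.375523) − 1) = 19.256977
T_max/T_min = cosh(S/(2a)) = 2.104927

a=17.428 sag=19.257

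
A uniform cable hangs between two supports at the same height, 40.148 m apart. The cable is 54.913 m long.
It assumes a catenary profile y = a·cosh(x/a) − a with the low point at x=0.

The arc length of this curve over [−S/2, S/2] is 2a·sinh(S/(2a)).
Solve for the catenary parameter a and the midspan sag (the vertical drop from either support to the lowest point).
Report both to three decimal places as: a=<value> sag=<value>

seed: a₀ = √(S³/(24(L−S))) = √(40.148³/(24·14.765)) = 13.513677
iter 1: u=1.485458  f(a)=+1.717e+00  f'(a)=-2.707e+00  a ← 13.513677 − (+1.717e+00/-2.707e+00) = 14.148067
iter 2: u=1.418851  f(a)=+1.283e-01  f'(a)=-2.316e+00  a ← 14.148067 − (+1.283e-01/-2.316e+00) = 14.203472
iter 3: u=1.413316  f(a)=+8.446e-04  f'(a)=-2.286e+00  a ← 14.203472 − (+8.446e-04/-2.286e+00) = 14.203842
iter 4: u=1.413280  f(a)=+3.711e-08  f'(a)=-2.286e+00  a ← 14.203842 − (+3.711e-08/-2.286e+00) = 14.203842
iter 5: u=1.413280  f(a)=+0.000e+00  f'(a)=-2.286e+00  a ← 14.203842 − (+0.000e+00/-2.286e+00) = 14.203842
converged: |Δa| < 1e-12 after 5 iterations
sag = a·(cosh(S/(2a)) − 1) = 14.203842·(cosh(1.413280) − 1) = 16.709077
T_max/T_min = cosh(S/(2a)) = 2.176377

a=14.204 sag=16.709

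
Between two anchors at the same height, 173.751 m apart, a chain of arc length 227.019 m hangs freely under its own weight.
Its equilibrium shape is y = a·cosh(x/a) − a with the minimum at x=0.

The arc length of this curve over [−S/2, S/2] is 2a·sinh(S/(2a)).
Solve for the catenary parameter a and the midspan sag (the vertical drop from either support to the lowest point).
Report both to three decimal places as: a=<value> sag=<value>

a=66.814 sag=64.900

seed: a₀ = √(S³/(24(L−S))) = √(173.751³/(24·53.268)) = 64.054870
iter 1: u=1.356267  f(a)=+5.119e+00  f'(a)=-1.990e+00  a ← 64.054870 − (+5.119e+00/-1.990e+00) = 66.627496
iter 2: u=1.303899  f(a)=+3.246e-01  f'(a)=-1.745e+00  a ← 66.627496 − (+3.246e-01/-1.745e+00) = 66.813508
iter 3: u=1.300269  f(a)=+1.500e-03  f'(a)=-1.729e+00  a ← 66.813508 − (+1.500e-03/-1.729e+00) = 66.814376
iter 4: u=1.300252  f(a)=+3.236e-08  f'(a)=-1.729e+00  a ← 66.814376 − (+3.236e-08/-1.729e+00) = 66.814376
iter 5: u=1.300252  f(a)=-2.842e-14  f'(a)=-1.729e+00  a ← 66.814376 − (-2.842e-14/-1.729e+00) = 66.814376
converged: |Δa| < 1e-12 after 5 iterations
sag = a·(cosh(S/(2a)) − 1) = 66.814376·(cosh(1.300252) − 1) = 64.899585
T_max/T_min = cosh(S/(2a)) = 1.971342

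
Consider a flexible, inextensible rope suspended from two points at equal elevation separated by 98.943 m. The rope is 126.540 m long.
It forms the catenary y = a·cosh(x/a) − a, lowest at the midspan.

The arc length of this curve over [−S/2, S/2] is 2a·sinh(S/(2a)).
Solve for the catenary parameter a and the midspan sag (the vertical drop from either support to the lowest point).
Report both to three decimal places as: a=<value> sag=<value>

a=39.749 sag=34.971

seed: a₀ = √(S³/(24(L−S))) = √(98.943³/(24·27.597)) = 38.242040
iter 1: u=1.293642  f(a)=+2.403e+00  f'(a)=-1.700e+00  a ← 38.242040 − (+2.403e+00/-1.700e+00) = 39.656033
iter 2: u=1.247515  f(a)=+1.397e-01  f'(a)=-1.507e+00  a ← 39.656033 − (+1.397e-01/-1.507e+00) = 39.748734
iter 3: u=1.244606  f(a)=+5.368e-04  f'(a)=-1.496e+00  a ← 39.748734 − (+5.368e-04/-1.496e+00) = 39.749093
iter 4: u=1.244594  f(a)=+7.990e-09  f'(a)=-1.496e+00  a ← 39.749093 − (+7.990e-09/-1.496e+00) = 39.749093
iter 5: u=1.244594  f(a)=+0.000e+00  f'(a)=-1.496e+00  a ← 39.749093 − (+0.000e+00/-1.496e+00) = 39.749093
converged: |Δa| < 1e-12 after 5 iterations
sag = a·(cosh(S/(2a)) − 1) = 39.749093·(cosh(1.244594) − 1) = 34.970940
T_max/T_min = cosh(S/(2a)) = 1.879792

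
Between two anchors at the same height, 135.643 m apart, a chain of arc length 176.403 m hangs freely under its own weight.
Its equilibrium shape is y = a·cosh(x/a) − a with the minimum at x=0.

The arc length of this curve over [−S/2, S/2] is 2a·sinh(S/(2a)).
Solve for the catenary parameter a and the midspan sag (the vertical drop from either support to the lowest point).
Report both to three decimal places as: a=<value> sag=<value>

a=52.645 sag=50.073

seed: a₀ = √(S³/(24(L−S))) = √(135.643³/(24·40.760)) = 50.509535
iter 1: u=1.342746  f(a)=+3.836e+00  f'(a)=-1.924e+00  a ← 50.509535 − (+3.836e+00/-1.924e+00) = 52.503072
iter 2: u=1.291763  f(a)=+2.388e-01  f'(a)=-1.692e+00  a ← 52.503072 − (+2.388e-01/-1.692e+00) = 52.644250
iter 3: u=1.288298  f(a)=+1.061e-03  f'(a)=-1.677e+00  a ← 52.644250 − (+1.061e-03/-1.677e+00) = 52.644883
iter 4: u=1.288283  f(a)=+2.117e-08  f'(a)=-1.676e+00  a ← 52.644883 − (+2.117e-08/-1.676e+00) = 52.644883
iter 5: u=1.288283  f(a)=+2.842e-14  f'(a)=-1.676e+00  a ← 52.644883 − (+2.842e-14/-1.676e+00) = 52.644883
converged: |Δa| < 1e-12 after 5 iterations
sag = a·(cosh(S/(2a)) − 1) = 52.644883·(cosh(1.288283) − 1) = 50.073121
T_max/T_min = cosh(S/(2a)) = 1.951149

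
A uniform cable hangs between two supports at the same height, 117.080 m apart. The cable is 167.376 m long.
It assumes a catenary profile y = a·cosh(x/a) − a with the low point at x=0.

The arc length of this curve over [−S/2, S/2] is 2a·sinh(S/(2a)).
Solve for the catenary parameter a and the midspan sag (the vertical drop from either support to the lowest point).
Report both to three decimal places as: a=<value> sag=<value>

seed: a₀ = √(S³/(24(L−S))) = √(117.080³/(24·50.296)) = 36.462944
iter 1: u=1.605466  f(a)=+6.894e+00  f'(a)=-3.538e+00  a ← 36.462944 − (+6.894e+00/-3.538e+00) = 38.411321
iter 2: u=1.524030  f(a)=+5.912e-01  f'(a)=-2.955e+00  a ← 38.411321 − (+5.912e-01/-2.955e+00) = 38.611342
iter 3: u=1.516135  f(a)=+5.247e-03  f'(a)=-2.903e+00  a ← 38.611342 − (+5.247e-03/-2.903e+00) = 38.613149
iter 4: u=1.516064  f(a)=+4.214e-07  f'(a)=-2.903e+00  a ← 38.613149 − (+4.214e-07/-2.903e+00) = 38.613149
iter 5: u=1.516064  f(a)=+0.000e+00  f'(a)=-2.903e+00  a ← 38.613149 − (+0.000e+00/-2.903e+00) = 38.613149
converged: |Δa| < 1e-12 after 5 iterations
sag = a·(cosh(S/(2a)) − 1) = 38.613149·(cosh(1.516064) − 1) = 53.553312
T_max/T_min = cosh(S/(2a)) = 2.386919

a=38.613 sag=53.553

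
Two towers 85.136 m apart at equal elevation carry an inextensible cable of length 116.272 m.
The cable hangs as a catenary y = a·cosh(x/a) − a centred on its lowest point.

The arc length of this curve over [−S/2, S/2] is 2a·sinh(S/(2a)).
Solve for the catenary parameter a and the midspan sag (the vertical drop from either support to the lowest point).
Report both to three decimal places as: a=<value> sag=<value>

a=30.196 sag=35.314

seed: a₀ = √(S³/(24(L−S))) = √(85.136³/(24·31.136)) = 28.736431
iter 1: u=1.481325  f(a)=+3.600e+00  f'(a)=-2.681e+00  a ← 28.736431 − (+3.600e+00/-2.681e+00) = 30.079103
iter 2: u=1.415202  f(a)=+2.677e-01  f'(a)=-2.296e+00  a ← 30.079103 − (+2.677e-01/-2.296e+00) = 30.195690
iter 3: u=1.409738  f(a)=+1.743e-03  f'(a)=-2.266e+00  a ← 30.195690 − (+1.743e-03/-2.266e+00) = 30.196459
iter 4: u=1.409702  f(a)=+7.495e-08  f'(a)=-2.266e+00  a ← 30.196459 − (+7.495e-08/-2.266e+00) = 30.196459
iter 5: u=1.409702  f(a)=+0.000e+00  f'(a)=-2.266e+00  a ← 30.196459 − (+0.000e+00/-2.266e+00) = 30.196459
converged: |Δa| < 1e-12 after 5 iterations
sag = a·(cosh(S/(2a)) − 1) = 30.196459·(cosh(1.409702) − 1) = 35.314003
T_max/T_min = cosh(S/(2a)) = 2.169475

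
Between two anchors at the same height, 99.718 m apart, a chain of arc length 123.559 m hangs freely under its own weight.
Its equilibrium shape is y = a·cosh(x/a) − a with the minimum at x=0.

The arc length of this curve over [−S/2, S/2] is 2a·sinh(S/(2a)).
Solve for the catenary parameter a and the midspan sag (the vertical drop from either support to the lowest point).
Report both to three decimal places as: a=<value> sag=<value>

seed: a₀ = √(S³/(24(L−S))) = √(99.718³/(24·23.841)) = 41.628665
iter 1: u=1.197708  f(a)=+1.770e+00  f'(a)=-1.318e+00  a ← 41.628665 − (+1.770e+00/-1.318e+00) = 42.970920
iter 2: u=1.160296  f(a)=+8.919e-02  f'(a)=-1.189e+00  a ← 42.970920 − (+8.919e-02/-1.189e+00) = 43.045965
iter 3: u=1.158273  f(a)=+2.532e-04  f'(a)=-1.182e+00  a ← 43.045965 − (+2.532e-04/-1.182e+00) = 43.046179
iter 4: u=1.158268  f(a)=+2.053e-09  f'(a)=-1.182e+00  a ← 43.046179 − (+2.053e-09/-1.182e+00) = 43.046179
iter 5: u=1.158268  f(a)=+0.000e+00  f'(a)=-1.182e+00  a ← 43.046179 − (+0.000e+00/-1.182e+00) = 43.046179
converged: |Δa| < 1e-12 after 5 iterations
sag = a·(cosh(S/(2a)) − 1) = 43.046179·(cosh(1.158268) − 1) = 32.251099
T_max/T_min = cosh(S/(2a)) = 1.749221

a=43.046 sag=32.251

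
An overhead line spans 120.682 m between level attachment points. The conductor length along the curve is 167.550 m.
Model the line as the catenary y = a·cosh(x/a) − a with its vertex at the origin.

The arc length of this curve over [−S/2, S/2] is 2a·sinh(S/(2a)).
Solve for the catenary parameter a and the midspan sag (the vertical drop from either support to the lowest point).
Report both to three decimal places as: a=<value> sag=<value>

a=41.653 sag=51.906

seed: a₀ = √(S³/(24(L−S))) = √(120.682³/(24·46.868)) = 39.529372
iter 1: u=1.526485  f(a)=+5.773e+00  f'(a)=-2.972e+00  a ← 39.529372 − (+5.773e+00/-2.972e+00) = 41.472072
iter 2: u=1.454979  f(a)=+4.529e-01  f'(a)=-2.522e+00  a ← 41.472072 − (+4.529e-01/-2.522e+00) = 41.651631
iter 3: u=1.448707  f(a)=+3.311e-03  f'(a)=-2.486e+00  a ← 41.651631 − (+3.311e-03/-2.486e+00) = 41.652963
iter 4: u=1.448660  f(a)=+1.799e-07  f'(a)=-2.485e+00  a ← 41.652963 − (+1.799e-07/-2.485e+00) = 41.652963
iter 5: u=1.448660  f(a)=+0.000e+00  f'(a)=-2.485e+00  a ← 41.652963 − (+0.000e+00/-2.485e+00) = 41.652963
converged: |Δa| < 1e-12 after 5 iterations
sag = a·(cosh(S/(2a)) − 1) = 41.652963·(cosh(1.448660) − 1) = 51.905682
T_max/T_min = cosh(S/(2a)) = 2.246146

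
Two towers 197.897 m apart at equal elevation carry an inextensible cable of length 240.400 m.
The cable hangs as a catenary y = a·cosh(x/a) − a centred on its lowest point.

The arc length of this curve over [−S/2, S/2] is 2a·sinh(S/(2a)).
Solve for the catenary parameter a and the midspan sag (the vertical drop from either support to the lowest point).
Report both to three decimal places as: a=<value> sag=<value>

seed: a₀ = √(S³/(24(L−S))) = √(197.897³/(24·42.503)) = 87.165255
iter 1: u=1.135183  f(a)=+2.824e+00  f'(a)=-1.107e+00  a ← 87.165255 − (+2.824e+00/-1.107e+00) = 89.716789
iter 2: u=1.102898  f(a)=+1.287e-01  f'(a)=-1.008e+00  a ← 89.716789 − (+1.287e-01/-1.008e+00) = 89.844518
iter 3: u=1.101330  f(a)=+2.959e-04  f'(a)=-1.003e+00  a ← 89.844518 − (+2.959e-04/-1.003e+00) = 89.844813
iter 4: u=1.101327  f(a)=+1.571e-09  f'(a)=-1.003e+00  a ← 89.844813 − (+1.571e-09/-1.003e+00) = 89.844813
iter 5: u=1.101327  f(a)=+5.684e-14  f'(a)=-1.003e+00  a ← 89.844813 − (+5.684e-14/-1.003e+00) = 89.844813
converged: |Δa| < 1e-12 after 5 iterations
sag = a·(cosh(S/(2a)) − 1) = 89.844813·(cosh(1.101327) − 1) = 60.222274
T_max/T_min = cosh(S/(2a)) = 1.670292

a=89.845 sag=60.222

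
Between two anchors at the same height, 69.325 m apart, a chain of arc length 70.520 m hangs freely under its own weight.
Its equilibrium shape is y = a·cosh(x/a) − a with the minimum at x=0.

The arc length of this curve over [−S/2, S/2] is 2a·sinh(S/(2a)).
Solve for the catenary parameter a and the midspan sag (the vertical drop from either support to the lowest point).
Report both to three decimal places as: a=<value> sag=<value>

a=108.059 sag=5.607

seed: a₀ = √(S³/(24(L−S))) = √(69.325³/(24·1.195)) = 107.781753
iter 1: u=0.321599  f(a)=+6.195e-03  f'(a)=-2.240e-02  a ← 107.781753 − (+6.195e-03/-2.240e-02) = 108.058256
iter 2: u=0.320776  f(a)=+2.392e-05  f'(a)=-2.223e-02  a ← 108.058256 − (+2.392e-05/-2.223e-02) = 108.059332
iter 3: u=0.320773  f(a)=+3.597e-10  f'(a)=-2.223e-02  a ← 108.059332 − (+3.597e-10/-2.223e-02) = 108.059332
iter 4: u=0.320773  f(a)=+0.000e+00  f'(a)=-2.223e-02  a ← 108.059332 − (+0.000e+00/-2.223e-02) = 108.059332
converged: |Δa| < 1e-12 after 4 iterations
sag = a·(cosh(S/(2a)) − 1) = 108.059332·(cosh(0.320773) − 1) = 5.607228
T_max/T_min = cosh(S/(2a)) = 1.051890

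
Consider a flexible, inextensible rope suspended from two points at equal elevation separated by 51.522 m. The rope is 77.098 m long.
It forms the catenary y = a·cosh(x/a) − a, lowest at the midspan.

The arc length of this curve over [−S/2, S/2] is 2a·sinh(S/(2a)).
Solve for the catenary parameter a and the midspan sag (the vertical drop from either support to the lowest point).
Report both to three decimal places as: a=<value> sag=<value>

a=15.932 sag=25.780

seed: a₀ = √(S³/(24(L−S))) = √(51.522³/(24·25.576)) = 14.926815
iter 1: u=1.725820  f(a)=+4.090e+00  f'(a)=-4.562e+00  a ← 14.926815 − (+4.090e+00/-4.562e+00) = 15.823389
iter 2: u=1.628033  f(a)=+3.975e-01  f'(a)=-3.715e+00  a ← 15.823389 − (+3.975e-01/-3.715e+00) = 15.930393
iter 3: u=1.617098  f(a)=+4.647e-03  f'(a)=-3.629e+00  a ← 15.930393 − (+4.647e-03/-3.629e+00) = 15.931674
iter 4: u=1.616968  f(a)=+6.513e-07  f'(a)=-3.628e+00  a ← 15.931674 − (+6.513e-07/-3.628e+00) = 15.931674
iter 5: u=1.616968  f(a)=+1.421e-14  f'(a)=-3.628e+00  a ← 15.931674 − (+1.421e-14/-3.628e+00) = 15.931674
converged: |Δa| < 1e-12 after 5 iterations
sag = a·(cosh(S/(2a)) − 1) = 15.931674·(cosh(1.616968) − 1) = 25.779759
T_max/T_min = cosh(S/(2a)) = 2.618145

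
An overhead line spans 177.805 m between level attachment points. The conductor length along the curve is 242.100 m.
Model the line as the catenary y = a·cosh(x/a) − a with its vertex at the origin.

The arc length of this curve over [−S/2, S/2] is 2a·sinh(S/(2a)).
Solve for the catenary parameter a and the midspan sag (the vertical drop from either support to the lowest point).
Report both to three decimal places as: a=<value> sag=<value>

seed: a₀ = √(S³/(24(L−S))) = √(177.805³/(24·64.295)) = 60.356178
iter 1: u=1.472964  f(a)=+7.346e+00  f'(a)=-2.630e+00  a ← 60.356178 − (+7.346e+00/-2.630e+00) = 63.149343
iter 2: u=1.407814  f(a)=+5.407e-01  f'(a)=-2.256e+00  a ← 63.149343 − (+5.407e-01/-2.256e+00) = 63.389043
iter 3: u=1.402490  f(a)=+3.444e-03  f'(a)=-2.227e+00  a ← 63.389043 − (+3.444e-03/-2.227e+00) = 63.390589
iter 4: u=1.402456  f(a)=+1.417e-07  f'(a)=-2.227e+00  a ← 63.390589 − (+1.417e-07/-2.227e+00) = 63.390589
iter 5: u=1.402456  f(a)=-2.842e-14  f'(a)=-2.227e+00  a ← 63.390589 − (-2.842e-14/-2.227e+00) = 63.390589
converged: |Δa| < 1e-12 after 5 iterations
sag = a·(cosh(S/(2a)) − 1) = 63.390589·(cosh(1.402456) − 1) = 73.252996
T_max/T_min = cosh(S/(2a)) = 2.155582

a=63.391 sag=73.253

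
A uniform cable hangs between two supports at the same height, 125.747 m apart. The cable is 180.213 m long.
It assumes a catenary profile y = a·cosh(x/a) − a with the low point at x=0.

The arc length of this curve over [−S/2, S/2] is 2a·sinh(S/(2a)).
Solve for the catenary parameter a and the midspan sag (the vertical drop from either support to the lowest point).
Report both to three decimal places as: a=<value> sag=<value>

seed: a₀ = √(S³/(24(L−S))) = √(125.747³/(24·54.466)) = 39.001211
iter 1: u=1.612091  f(a)=+7.532e+00  f'(a)=-3.590e+00  a ← 39.001211 − (+7.532e+00/-3.590e+00) = 41.099352
iter 2: u=1.529793  f(a)=+6.505e-01  f'(a)=-2.994e+00  a ← 41.099352 − (+6.505e-01/-2.994e+00) = 41.316603
iter 3: u=1.521749  f(a)=+5.865e-03  f'(a)=-2.940e+00  a ← 41.316603 − (+5.865e-03/-2.940e+00) = 41.318598
iter 4: u=1.521676  f(a)=+4.863e-07  f'(a)=-2.940e+00  a ← 41.318598 − (+4.863e-07/-2.940e+00) = 41.318598
iter 5: u=1.521676  f(a)=+2.842e-14  f'(a)=-2.940e+00  a ← 41.318598 − (+2.842e-14/-2.940e+00) = 41.318598
converged: |Δa| < 1e-12 after 5 iterations
sag = a·(cosh(S/(2a)) − 1) = 41.318598·(cosh(1.521676) − 1) = 57.809641
T_max/T_min = cosh(S/(2a)) = 2.399119

a=41.319 sag=57.810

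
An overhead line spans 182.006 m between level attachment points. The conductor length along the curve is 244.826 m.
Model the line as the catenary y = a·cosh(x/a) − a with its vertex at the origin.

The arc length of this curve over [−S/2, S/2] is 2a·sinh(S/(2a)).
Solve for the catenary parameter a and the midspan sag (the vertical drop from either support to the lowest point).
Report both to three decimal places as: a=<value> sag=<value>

seed: a₀ = √(S³/(24(L−S))) = √(182.006³/(24·62.820)) = 63.237395
iter 1: u=1.439069  f(a)=+6.835e+00  f'(a)=-2.430e+00  a ← 63.237395 − (+6.835e+00/-2.430e+00) = 66.050254
iter 2: u=1.377784  f(a)=+4.825e-01  f'(a)=-2.098e+00  a ← 66.050254 − (+4.825e-01/-2.098e+00) = 66.280246
iter 3: u=1.373003  f(a)=+2.808e-03  f'(a)=-2.074e+00  a ← 66.280246 − (+2.808e-03/-2.074e+00) = 66.281600
iter 4: u=1.372975  f(a)=+9.635e-08  f'(a)=-2.073e+00  a ← 66.281600 − (+9.635e-08/-2.073e+00) = 66.281600
iter 5: u=1.372975  f(a)=+0.000e+00  f'(a)=-2.073e+00  a ← 66.281600 − (+0.000e+00/-2.073e+00) = 66.281600
converged: |Δa| < 1e-12 after 5 iterations
sag = a·(cosh(S/(2a)) − 1) = 66.281600·(cosh(1.372975) − 1) = 72.923978
T_max/T_min = cosh(S/(2a)) = 2.100215

a=66.282 sag=72.924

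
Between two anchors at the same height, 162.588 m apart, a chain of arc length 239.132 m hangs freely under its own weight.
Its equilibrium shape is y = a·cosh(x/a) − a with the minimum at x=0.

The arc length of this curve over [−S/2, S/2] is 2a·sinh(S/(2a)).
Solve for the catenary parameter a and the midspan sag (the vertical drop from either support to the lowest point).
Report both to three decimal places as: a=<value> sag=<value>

a=51.472 sag=78.703

seed: a₀ = √(S³/(24(L−S))) = √(162.588³/(24·76.544)) = 48.369493
iter 1: u=1.680687  f(a)=+1.157e+01  f'(a)=-4.154e+00  a ← 48.369493 − (+1.157e+01/-4.154e+00) = 51.154026
iter 2: u=1.589200  f(a)=+1.074e+00  f'(a)=-3.415e+00  a ← 51.154026 − (+1.074e+00/-3.415e+00) = 51.468498
iter 3: u=1.579490  f(a)=+1.135e-02  f'(a)=-3.344e+00  a ← 51.468498 − (+1.135e-02/-3.344e+00) = 51.471894
iter 4: u=1.579386  f(a)=+1.298e-06  f'(a)=-3.343e+00  a ← 51.471894 − (+1.298e-06/-3.343e+00) = 51.471894
iter 5: u=1.579386  f(a)=+0.000e+00  f'(a)=-3.343e+00  a ← 51.471894 − (+0.000e+00/-3.343e+00) = 51.471894
converged: |Δa| < 1e-12 after 5 iterations
sag = a·(cosh(S/(2a)) − 1) = 51.471894·(cosh(1.579386) − 1) = 78.702544
T_max/T_min = cosh(S/(2a)) = 2.529039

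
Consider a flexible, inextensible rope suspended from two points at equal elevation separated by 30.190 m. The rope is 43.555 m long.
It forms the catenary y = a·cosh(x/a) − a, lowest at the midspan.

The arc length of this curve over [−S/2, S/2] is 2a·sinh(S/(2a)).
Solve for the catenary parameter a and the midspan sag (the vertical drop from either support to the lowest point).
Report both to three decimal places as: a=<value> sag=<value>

a=9.823 sag=14.067

seed: a₀ = √(S³/(24(L−S))) = √(30.190³/(24·13.365)) = 9.261996
iter 1: u=1.629778  f(a)=+1.891e+00  f'(a)=-3.729e+00  a ← 9.261996 − (+1.891e+00/-3.729e+00) = 9.769238
iter 2: u=1.545156  f(a)=+1.665e-01  f'(a)=-3.099e+00  a ← 9.769238 − (+1.665e-01/-3.099e+00) = 9.822967
iter 3: u=1.536705  f(a)=+1.565e-03  f'(a)=-3.041e+00  a ← 9.822967 − (+1.565e-03/-3.041e+00) = 9.823482
iter 4: u=1.536624  f(a)=+1.412e-07  f'(a)=-3.040e+00  a ← 9.823482 − (+1.412e-07/-3.040e+00) = 9.823482
iter 5: u=1.536624  f(a)=+1.421e-14  f'(a)=-3.040e+00  a ← 9.823482 − (+1.421e-14/-3.040e+00) = 9.823482
converged: |Δa| < 1e-12 after 5 iterations
sag = a·(cosh(S/(2a)) − 1) = 9.823482·(cosh(1.536624) − 1) = 14.067108
T_max/T_min = cosh(S/(2a)) = 2.431988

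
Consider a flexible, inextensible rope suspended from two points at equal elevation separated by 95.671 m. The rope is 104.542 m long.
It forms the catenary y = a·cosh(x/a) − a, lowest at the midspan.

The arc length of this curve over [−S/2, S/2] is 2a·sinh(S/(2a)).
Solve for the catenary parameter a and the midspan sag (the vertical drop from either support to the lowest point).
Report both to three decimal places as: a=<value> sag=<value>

seed: a₀ = √(S³/(24(L−S))) = √(95.671³/(24·8.871)) = 64.132558
iter 1: u=0.745885  f(a)=+2.501e-01  f'(a)=-2.923e-01  a ← 64.132558 − (+2.501e-01/-2.923e-01) = 64.987917
iter 2: u=0.736068  f(a)=+5.091e-03  f'(a)=-2.806e-01  a ← 64.987917 − (+5.091e-03/-2.806e-01) = 65.006062
iter 3: u=0.735862  f(a)=+2.207e-06  f'(a)=-2.803e-01  a ← 65.006062 − (+2.207e-06/-2.803e-01) = 65.006070
iter 4: u=0.735862  f(a)=+3.979e-13  f'(a)=-2.803e-01  a ← 65.006070 − (+3.979e-13/-2.803e-01) = 65.006070
converged: |Δa| < 1e-12 after 4 iterations
sag = a·(cosh(S/(2a)) − 1) = 65.006070·(cosh(0.735862) − 1) = 18.408836
T_max/T_min = cosh(S/(2a)) = 1.283186

a=65.006 sag=18.409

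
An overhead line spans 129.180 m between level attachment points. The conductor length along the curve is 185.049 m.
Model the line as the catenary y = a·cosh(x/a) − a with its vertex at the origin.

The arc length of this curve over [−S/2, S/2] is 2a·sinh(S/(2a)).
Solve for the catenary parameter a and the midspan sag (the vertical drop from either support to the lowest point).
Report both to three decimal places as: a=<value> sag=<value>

a=42.475 sag=59.333

seed: a₀ = √(S³/(24(L−S))) = √(129.180³/(24·55.869)) = 40.096074
iter 1: u=1.610881  f(a)=+7.713e+00  f'(a)=-3.580e+00  a ← 40.096074 − (+7.713e+00/-3.580e+00) = 42.250461
iter 2: u=1.528741  f(a)=+6.653e-01  f'(a)=-2.987e+00  a ← 42.250461 − (+6.653e-01/-2.987e+00) = 42.473187
iter 3: u=1.520724  f(a)=+5.981e-03  f'(a)=-2.934e+00  a ← 42.473187 − (+5.981e-03/-2.934e+00) = 42.475226
iter 4: u=1.520651  f(a)=+4.931e-07  f'(a)=-2.933e+00  a ← 42.475226 − (+4.931e-07/-2.933e+00) = 42.475226
iter 5: u=1.520651  f(a)=-5.684e-14  f'(a)=-2.933e+00  a ← 42.475226 − (-5.684e-14/-2.933e+00) = 42.475226
converged: |Δa| < 1e-12 after 5 iterations
sag = a·(cosh(S/(2a)) − 1) = 42.475226·(cosh(1.520651) − 1) = 59.333064
T_max/T_min = cosh(S/(2a)) = 2.396886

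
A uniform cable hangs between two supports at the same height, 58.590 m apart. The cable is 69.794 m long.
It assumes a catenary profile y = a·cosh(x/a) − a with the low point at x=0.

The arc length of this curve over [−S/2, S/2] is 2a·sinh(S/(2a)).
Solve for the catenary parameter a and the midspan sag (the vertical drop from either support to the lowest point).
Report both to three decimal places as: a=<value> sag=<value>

a=28.101 sag=16.704

seed: a₀ = √(S³/(24(L−S))) = √(58.590³/(24·11.204)) = 27.349102
iter 1: u=1.071150  f(a)=+6.606e-01  f'(a)=-9.173e-01  a ← 27.349102 − (+6.606e-01/-9.173e-01) = 28.069273
iter 2: u=1.043668  f(a)=+2.699e-02  f'(a)=-8.437e-01  a ← 28.069273 − (+2.699e-02/-8.437e-01) = 28.101266
iter 3: u=1.042480  f(a)=+4.932e-05  f'(a)=-8.406e-01  a ← 28.101266 − (+4.932e-05/-8.406e-01) = 28.101325
iter 4: u=1.042478  f(a)=+1.653e-10  f'(a)=-8.406e-01  a ← 28.101325 − (+1.653e-10/-8.406e-01) = 28.101325
iter 5: u=1.042478  f(a)=+1.421e-14  f'(a)=-8.406e-01  a ← 28.101325 − (+1.421e-14/-8.406e-01) = 28.101325
converged: |Δa| < 1e-12 after 5 iterations
sag = a·(cosh(S/(2a)) − 1) = 28.101325·(cosh(1.042478) − 1) = 16.703642
T_max/T_min = cosh(S/(2a)) = 1.594408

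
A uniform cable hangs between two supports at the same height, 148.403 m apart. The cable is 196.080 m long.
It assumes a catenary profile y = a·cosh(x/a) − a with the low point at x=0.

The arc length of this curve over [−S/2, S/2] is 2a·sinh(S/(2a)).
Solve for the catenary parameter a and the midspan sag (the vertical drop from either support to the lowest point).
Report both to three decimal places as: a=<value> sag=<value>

a=55.850 sag=56.982

seed: a₀ = √(S³/(24(L−S))) = √(148.403³/(24·47.677)) = 53.444613
iter 1: u=1.388381  f(a)=+4.812e+00  f'(a)=-2.153e+00  a ← 53.444613 − (+4.812e+00/-2.153e+00) = 55.679914
iter 2: u=1.332644  f(a)=+3.183e-01  f'(a)=-1.876e+00  a ← 55.679914 − (+3.183e-01/-1.876e+00) = 55.849573
iter 3: u=1.328596  f(a)=+1.612e-03  f'(a)=-1.857e+00  a ← 55.849573 − (+1.612e-03/-1.857e+00) = 55.850441
iter 4: u=1.328575  f(a)=+4.177e-08  f'(a)=-1.857e+00  a ← 55.850441 − (+4.177e-08/-1.857e+00) = 55.850441
iter 5: u=1.328575  f(a)=-2.842e-14  f'(a)=-1.857e+00  a ← 55.850441 − (-2.842e-14/-1.857e+00) = 55.850441
converged: |Δa| < 1e-12 after 5 iterations
sag = a·(cosh(S/(2a)) − 1) = 55.850441·(cosh(1.328575) − 1) = 56.981795
T_max/T_min = cosh(S/(2a)) = 2.020257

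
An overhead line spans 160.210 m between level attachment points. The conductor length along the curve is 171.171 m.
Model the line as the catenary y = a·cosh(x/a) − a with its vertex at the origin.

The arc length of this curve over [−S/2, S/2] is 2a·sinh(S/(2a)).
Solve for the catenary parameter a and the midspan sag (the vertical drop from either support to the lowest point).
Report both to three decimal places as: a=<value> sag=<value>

a=126.290 sag=26.268

seed: a₀ = √(S³/(24(L−S))) = √(160.210³/(24·10.961)) = 125.026974
iter 1: u=0.640702  f(a)=+2.272e-01  f'(a)=-1.826e-01  a ← 125.026974 − (+2.272e-01/-1.826e-01) = 126.270856
iter 2: u=0.634390  f(a)=+3.435e-03  f'(a)=-1.772e-01  a ← 126.270856 − (+3.435e-03/-1.772e-01) = 126.290246
iter 3: u=0.634293  f(a)=+8.120e-07  f'(a)=-1.771e-01  a ← 126.290246 − (+8.120e-07/-1.771e-01) = 126.290250
iter 4: u=0.634293  f(a)=+2.842e-14  f'(a)=-1.771e-01  a ← 126.290250 − (+2.842e-14/-1.771e-01) = 126.290250
converged: |Δa| < 1e-12 after 4 iterations
sag = a·(cosh(S/(2a)) − 1) = 126.290250·(cosh(0.634293) − 1) = 26.268280
T_max/T_min = cosh(S/(2a)) = 1.207999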